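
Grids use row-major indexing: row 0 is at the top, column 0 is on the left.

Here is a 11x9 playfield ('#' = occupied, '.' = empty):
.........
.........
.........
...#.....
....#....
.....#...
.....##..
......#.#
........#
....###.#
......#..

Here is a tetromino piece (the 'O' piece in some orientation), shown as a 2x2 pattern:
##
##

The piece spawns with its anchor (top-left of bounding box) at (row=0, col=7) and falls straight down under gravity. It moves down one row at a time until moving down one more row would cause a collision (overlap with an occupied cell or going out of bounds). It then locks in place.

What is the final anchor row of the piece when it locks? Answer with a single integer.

Spawn at (row=0, col=7). Try each row:
  row 0: fits
  row 1: fits
  row 2: fits
  row 3: fits
  row 4: fits
  row 5: fits
  row 6: blocked -> lock at row 5

Answer: 5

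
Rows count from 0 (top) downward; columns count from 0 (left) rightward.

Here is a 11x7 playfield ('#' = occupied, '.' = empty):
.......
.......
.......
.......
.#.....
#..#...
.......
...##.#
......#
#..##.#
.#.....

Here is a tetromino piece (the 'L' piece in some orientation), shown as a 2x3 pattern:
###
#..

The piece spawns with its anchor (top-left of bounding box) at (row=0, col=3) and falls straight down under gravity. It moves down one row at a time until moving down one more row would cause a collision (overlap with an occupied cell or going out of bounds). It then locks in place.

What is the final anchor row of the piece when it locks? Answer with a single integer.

Spawn at (row=0, col=3). Try each row:
  row 0: fits
  row 1: fits
  row 2: fits
  row 3: fits
  row 4: blocked -> lock at row 3

Answer: 3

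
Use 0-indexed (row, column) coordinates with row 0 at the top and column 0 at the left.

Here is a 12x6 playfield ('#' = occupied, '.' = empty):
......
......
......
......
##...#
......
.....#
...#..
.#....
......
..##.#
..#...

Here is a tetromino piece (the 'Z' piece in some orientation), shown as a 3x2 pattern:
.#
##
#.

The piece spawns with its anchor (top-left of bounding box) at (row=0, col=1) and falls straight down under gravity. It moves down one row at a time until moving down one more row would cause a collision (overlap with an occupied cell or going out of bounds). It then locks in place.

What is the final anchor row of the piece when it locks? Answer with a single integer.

Spawn at (row=0, col=1). Try each row:
  row 0: fits
  row 1: fits
  row 2: blocked -> lock at row 1

Answer: 1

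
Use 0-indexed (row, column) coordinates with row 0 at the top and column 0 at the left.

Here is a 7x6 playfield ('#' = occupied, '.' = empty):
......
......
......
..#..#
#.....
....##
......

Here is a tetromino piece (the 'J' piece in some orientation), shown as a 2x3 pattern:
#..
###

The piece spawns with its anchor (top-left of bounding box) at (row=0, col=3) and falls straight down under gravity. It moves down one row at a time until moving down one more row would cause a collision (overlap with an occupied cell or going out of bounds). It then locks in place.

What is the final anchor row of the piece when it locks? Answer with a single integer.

Answer: 1

Derivation:
Spawn at (row=0, col=3). Try each row:
  row 0: fits
  row 1: fits
  row 2: blocked -> lock at row 1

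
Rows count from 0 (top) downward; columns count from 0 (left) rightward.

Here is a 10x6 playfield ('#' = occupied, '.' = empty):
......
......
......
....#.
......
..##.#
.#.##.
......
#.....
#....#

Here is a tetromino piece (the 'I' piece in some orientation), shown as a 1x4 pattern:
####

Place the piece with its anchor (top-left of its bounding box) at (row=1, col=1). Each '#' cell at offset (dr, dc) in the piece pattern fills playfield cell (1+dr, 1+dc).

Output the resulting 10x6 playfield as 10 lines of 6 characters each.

Answer: ......
.####.
......
....#.
......
..##.#
.#.##.
......
#.....
#....#

Derivation:
Fill (1+0,1+0) = (1,1)
Fill (1+0,1+1) = (1,2)
Fill (1+0,1+2) = (1,3)
Fill (1+0,1+3) = (1,4)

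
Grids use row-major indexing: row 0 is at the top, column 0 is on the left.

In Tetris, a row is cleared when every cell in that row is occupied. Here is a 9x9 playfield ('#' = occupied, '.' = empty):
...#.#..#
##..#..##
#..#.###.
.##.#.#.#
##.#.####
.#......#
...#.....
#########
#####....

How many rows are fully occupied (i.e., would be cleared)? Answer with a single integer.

Answer: 1

Derivation:
Check each row:
  row 0: 6 empty cells -> not full
  row 1: 4 empty cells -> not full
  row 2: 4 empty cells -> not full
  row 3: 4 empty cells -> not full
  row 4: 2 empty cells -> not full
  row 5: 7 empty cells -> not full
  row 6: 8 empty cells -> not full
  row 7: 0 empty cells -> FULL (clear)
  row 8: 4 empty cells -> not full
Total rows cleared: 1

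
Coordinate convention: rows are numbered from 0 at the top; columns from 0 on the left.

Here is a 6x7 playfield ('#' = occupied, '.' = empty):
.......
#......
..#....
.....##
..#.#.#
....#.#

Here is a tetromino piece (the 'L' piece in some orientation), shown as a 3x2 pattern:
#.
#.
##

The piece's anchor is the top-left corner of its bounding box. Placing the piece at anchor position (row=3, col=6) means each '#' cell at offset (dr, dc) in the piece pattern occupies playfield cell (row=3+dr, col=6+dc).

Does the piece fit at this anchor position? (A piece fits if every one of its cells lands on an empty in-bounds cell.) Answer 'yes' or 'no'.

Check each piece cell at anchor (3, 6):
  offset (0,0) -> (3,6): occupied ('#') -> FAIL
  offset (1,0) -> (4,6): occupied ('#') -> FAIL
  offset (2,0) -> (5,6): occupied ('#') -> FAIL
  offset (2,1) -> (5,7): out of bounds -> FAIL
All cells valid: no

Answer: no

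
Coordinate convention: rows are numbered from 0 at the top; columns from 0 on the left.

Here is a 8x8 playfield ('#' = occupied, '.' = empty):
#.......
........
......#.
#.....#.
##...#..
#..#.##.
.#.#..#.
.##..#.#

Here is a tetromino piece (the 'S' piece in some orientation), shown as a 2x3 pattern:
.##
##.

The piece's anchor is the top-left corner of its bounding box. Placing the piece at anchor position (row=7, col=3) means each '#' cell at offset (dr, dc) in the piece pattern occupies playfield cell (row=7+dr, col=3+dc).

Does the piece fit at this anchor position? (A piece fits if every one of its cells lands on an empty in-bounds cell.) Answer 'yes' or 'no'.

Check each piece cell at anchor (7, 3):
  offset (0,1) -> (7,4): empty -> OK
  offset (0,2) -> (7,5): occupied ('#') -> FAIL
  offset (1,0) -> (8,3): out of bounds -> FAIL
  offset (1,1) -> (8,4): out of bounds -> FAIL
All cells valid: no

Answer: no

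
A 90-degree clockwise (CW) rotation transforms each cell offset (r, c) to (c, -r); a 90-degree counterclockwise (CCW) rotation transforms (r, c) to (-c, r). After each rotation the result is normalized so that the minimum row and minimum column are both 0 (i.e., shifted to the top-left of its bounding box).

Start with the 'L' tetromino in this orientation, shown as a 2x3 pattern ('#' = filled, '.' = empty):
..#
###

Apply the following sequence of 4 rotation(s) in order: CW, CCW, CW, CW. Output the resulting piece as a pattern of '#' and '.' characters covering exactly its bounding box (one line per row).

Start:
..#
###
After rotation 1 (CW):
#.
#.
##
After rotation 2 (CCW):
..#
###
After rotation 3 (CW):
#.
#.
##
After rotation 4 (CW):
###
#..

Answer: ###
#..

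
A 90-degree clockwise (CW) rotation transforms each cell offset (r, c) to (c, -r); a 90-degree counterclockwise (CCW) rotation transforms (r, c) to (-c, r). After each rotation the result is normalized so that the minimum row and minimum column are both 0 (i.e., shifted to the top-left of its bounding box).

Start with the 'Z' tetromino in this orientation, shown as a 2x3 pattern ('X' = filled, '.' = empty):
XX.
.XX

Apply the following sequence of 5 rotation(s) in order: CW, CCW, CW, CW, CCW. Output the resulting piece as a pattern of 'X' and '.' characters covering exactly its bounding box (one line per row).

Start:
XX.
.XX
After rotation 1 (CW):
.X
XX
X.
After rotation 2 (CCW):
XX.
.XX
After rotation 3 (CW):
.X
XX
X.
After rotation 4 (CW):
XX.
.XX
After rotation 5 (CCW):
.X
XX
X.

Answer: .X
XX
X.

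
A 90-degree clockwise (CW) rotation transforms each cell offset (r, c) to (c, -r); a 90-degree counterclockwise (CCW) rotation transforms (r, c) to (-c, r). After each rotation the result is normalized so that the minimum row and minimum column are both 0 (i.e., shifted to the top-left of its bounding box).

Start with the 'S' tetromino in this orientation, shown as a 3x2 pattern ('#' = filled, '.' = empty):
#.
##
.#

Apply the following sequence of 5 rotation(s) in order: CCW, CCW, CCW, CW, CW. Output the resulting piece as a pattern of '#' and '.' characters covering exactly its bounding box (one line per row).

Start:
#.
##
.#
After rotation 1 (CCW):
.##
##.
After rotation 2 (CCW):
#.
##
.#
After rotation 3 (CCW):
.##
##.
After rotation 4 (CW):
#.
##
.#
After rotation 5 (CW):
.##
##.

Answer: .##
##.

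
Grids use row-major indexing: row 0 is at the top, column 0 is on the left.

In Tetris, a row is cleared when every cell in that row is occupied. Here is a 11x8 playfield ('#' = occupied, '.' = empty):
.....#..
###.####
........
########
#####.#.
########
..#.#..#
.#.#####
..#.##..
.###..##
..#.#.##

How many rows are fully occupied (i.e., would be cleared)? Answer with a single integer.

Answer: 2

Derivation:
Check each row:
  row 0: 7 empty cells -> not full
  row 1: 1 empty cell -> not full
  row 2: 8 empty cells -> not full
  row 3: 0 empty cells -> FULL (clear)
  row 4: 2 empty cells -> not full
  row 5: 0 empty cells -> FULL (clear)
  row 6: 5 empty cells -> not full
  row 7: 2 empty cells -> not full
  row 8: 5 empty cells -> not full
  row 9: 3 empty cells -> not full
  row 10: 4 empty cells -> not full
Total rows cleared: 2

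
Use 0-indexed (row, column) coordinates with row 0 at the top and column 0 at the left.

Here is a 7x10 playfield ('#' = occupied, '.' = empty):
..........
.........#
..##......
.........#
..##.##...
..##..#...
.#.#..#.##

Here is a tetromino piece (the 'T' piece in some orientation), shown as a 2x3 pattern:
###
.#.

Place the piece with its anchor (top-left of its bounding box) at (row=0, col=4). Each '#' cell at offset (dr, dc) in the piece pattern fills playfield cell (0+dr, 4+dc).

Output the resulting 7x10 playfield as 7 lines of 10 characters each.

Answer: ....###...
.....#...#
..##......
.........#
..##.##...
..##..#...
.#.#..#.##

Derivation:
Fill (0+0,4+0) = (0,4)
Fill (0+0,4+1) = (0,5)
Fill (0+0,4+2) = (0,6)
Fill (0+1,4+1) = (1,5)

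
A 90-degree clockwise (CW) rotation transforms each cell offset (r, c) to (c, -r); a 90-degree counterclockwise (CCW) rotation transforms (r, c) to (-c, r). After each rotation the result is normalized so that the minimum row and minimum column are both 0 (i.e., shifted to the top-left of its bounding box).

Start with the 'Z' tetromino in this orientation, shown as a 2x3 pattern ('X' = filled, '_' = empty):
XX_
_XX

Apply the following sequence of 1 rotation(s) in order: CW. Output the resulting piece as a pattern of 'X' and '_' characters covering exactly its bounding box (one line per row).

Start:
XX_
_XX
After rotation 1 (CW):
_X
XX
X_

Answer: _X
XX
X_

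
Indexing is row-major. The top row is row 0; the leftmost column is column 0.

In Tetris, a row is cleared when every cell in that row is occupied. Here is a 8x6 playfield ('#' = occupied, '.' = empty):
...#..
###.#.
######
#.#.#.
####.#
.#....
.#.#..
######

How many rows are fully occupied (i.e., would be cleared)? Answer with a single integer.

Answer: 2

Derivation:
Check each row:
  row 0: 5 empty cells -> not full
  row 1: 2 empty cells -> not full
  row 2: 0 empty cells -> FULL (clear)
  row 3: 3 empty cells -> not full
  row 4: 1 empty cell -> not full
  row 5: 5 empty cells -> not full
  row 6: 4 empty cells -> not full
  row 7: 0 empty cells -> FULL (clear)
Total rows cleared: 2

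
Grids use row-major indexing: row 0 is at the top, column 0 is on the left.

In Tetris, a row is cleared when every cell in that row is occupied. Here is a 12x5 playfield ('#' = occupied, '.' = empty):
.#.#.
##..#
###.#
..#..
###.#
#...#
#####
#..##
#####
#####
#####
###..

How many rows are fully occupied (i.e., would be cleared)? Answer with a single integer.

Check each row:
  row 0: 3 empty cells -> not full
  row 1: 2 empty cells -> not full
  row 2: 1 empty cell -> not full
  row 3: 4 empty cells -> not full
  row 4: 1 empty cell -> not full
  row 5: 3 empty cells -> not full
  row 6: 0 empty cells -> FULL (clear)
  row 7: 2 empty cells -> not full
  row 8: 0 empty cells -> FULL (clear)
  row 9: 0 empty cells -> FULL (clear)
  row 10: 0 empty cells -> FULL (clear)
  row 11: 2 empty cells -> not full
Total rows cleared: 4

Answer: 4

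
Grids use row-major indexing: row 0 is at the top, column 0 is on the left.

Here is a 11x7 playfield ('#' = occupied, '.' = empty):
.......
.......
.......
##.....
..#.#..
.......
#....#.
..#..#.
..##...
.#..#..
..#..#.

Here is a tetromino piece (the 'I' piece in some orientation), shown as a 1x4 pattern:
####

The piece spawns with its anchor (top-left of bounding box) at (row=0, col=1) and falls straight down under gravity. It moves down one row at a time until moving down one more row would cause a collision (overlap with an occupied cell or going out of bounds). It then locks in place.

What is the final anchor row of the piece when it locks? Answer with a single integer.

Spawn at (row=0, col=1). Try each row:
  row 0: fits
  row 1: fits
  row 2: fits
  row 3: blocked -> lock at row 2

Answer: 2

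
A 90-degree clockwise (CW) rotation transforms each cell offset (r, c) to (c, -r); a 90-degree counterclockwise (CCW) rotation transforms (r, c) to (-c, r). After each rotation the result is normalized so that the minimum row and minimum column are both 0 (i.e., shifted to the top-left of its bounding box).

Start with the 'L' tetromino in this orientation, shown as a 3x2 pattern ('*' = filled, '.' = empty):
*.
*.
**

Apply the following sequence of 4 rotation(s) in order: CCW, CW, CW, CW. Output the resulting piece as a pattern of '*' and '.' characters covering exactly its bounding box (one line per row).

Answer: **
.*
.*

Derivation:
Start:
*.
*.
**
After rotation 1 (CCW):
..*
***
After rotation 2 (CW):
*.
*.
**
After rotation 3 (CW):
***
*..
After rotation 4 (CW):
**
.*
.*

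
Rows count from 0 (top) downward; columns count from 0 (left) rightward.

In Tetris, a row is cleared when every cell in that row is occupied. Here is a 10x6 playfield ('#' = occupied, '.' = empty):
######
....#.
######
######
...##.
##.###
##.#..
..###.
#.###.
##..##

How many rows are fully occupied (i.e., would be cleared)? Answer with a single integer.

Check each row:
  row 0: 0 empty cells -> FULL (clear)
  row 1: 5 empty cells -> not full
  row 2: 0 empty cells -> FULL (clear)
  row 3: 0 empty cells -> FULL (clear)
  row 4: 4 empty cells -> not full
  row 5: 1 empty cell -> not full
  row 6: 3 empty cells -> not full
  row 7: 3 empty cells -> not full
  row 8: 2 empty cells -> not full
  row 9: 2 empty cells -> not full
Total rows cleared: 3

Answer: 3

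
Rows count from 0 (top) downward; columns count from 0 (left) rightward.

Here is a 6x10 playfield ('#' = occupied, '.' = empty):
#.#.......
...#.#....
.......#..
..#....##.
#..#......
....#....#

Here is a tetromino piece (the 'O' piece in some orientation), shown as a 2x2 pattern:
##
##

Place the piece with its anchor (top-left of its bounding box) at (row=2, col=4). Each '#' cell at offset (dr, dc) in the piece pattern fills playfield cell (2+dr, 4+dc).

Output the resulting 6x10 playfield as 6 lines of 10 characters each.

Fill (2+0,4+0) = (2,4)
Fill (2+0,4+1) = (2,5)
Fill (2+1,4+0) = (3,4)
Fill (2+1,4+1) = (3,5)

Answer: #.#.......
...#.#....
....##.#..
..#.##.##.
#..#......
....#....#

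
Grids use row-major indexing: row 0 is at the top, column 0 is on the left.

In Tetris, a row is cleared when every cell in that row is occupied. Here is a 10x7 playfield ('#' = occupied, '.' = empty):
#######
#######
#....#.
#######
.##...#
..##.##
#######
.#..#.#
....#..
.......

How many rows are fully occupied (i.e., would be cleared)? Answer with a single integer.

Check each row:
  row 0: 0 empty cells -> FULL (clear)
  row 1: 0 empty cells -> FULL (clear)
  row 2: 5 empty cells -> not full
  row 3: 0 empty cells -> FULL (clear)
  row 4: 4 empty cells -> not full
  row 5: 3 empty cells -> not full
  row 6: 0 empty cells -> FULL (clear)
  row 7: 4 empty cells -> not full
  row 8: 6 empty cells -> not full
  row 9: 7 empty cells -> not full
Total rows cleared: 4

Answer: 4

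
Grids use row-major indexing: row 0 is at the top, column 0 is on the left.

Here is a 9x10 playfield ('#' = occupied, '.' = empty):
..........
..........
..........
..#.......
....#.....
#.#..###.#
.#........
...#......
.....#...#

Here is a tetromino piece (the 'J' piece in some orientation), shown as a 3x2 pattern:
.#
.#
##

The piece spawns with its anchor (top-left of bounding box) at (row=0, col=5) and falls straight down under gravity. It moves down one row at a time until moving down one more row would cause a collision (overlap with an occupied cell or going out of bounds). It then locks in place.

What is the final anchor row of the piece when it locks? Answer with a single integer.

Spawn at (row=0, col=5). Try each row:
  row 0: fits
  row 1: fits
  row 2: fits
  row 3: blocked -> lock at row 2

Answer: 2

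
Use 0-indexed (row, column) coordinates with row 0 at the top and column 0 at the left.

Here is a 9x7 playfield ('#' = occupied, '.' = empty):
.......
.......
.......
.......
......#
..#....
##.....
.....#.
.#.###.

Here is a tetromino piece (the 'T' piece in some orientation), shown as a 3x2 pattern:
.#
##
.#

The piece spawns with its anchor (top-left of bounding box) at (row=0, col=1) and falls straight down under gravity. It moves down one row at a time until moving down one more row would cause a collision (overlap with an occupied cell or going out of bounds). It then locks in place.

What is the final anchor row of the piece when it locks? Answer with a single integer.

Spawn at (row=0, col=1). Try each row:
  row 0: fits
  row 1: fits
  row 2: fits
  row 3: blocked -> lock at row 2

Answer: 2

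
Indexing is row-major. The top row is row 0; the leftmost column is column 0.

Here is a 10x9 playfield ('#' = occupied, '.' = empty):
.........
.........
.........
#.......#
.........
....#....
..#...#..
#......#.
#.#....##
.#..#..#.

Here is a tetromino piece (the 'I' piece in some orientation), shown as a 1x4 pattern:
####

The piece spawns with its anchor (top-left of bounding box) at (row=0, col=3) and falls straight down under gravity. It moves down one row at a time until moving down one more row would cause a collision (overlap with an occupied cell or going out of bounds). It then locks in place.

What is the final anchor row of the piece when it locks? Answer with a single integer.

Spawn at (row=0, col=3). Try each row:
  row 0: fits
  row 1: fits
  row 2: fits
  row 3: fits
  row 4: fits
  row 5: blocked -> lock at row 4

Answer: 4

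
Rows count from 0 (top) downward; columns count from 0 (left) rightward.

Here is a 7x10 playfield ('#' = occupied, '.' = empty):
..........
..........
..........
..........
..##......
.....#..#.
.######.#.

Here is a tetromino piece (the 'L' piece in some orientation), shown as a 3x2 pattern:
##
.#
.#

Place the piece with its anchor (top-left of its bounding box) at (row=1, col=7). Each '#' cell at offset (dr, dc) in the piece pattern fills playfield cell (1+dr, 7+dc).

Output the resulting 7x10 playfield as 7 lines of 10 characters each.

Fill (1+0,7+0) = (1,7)
Fill (1+0,7+1) = (1,8)
Fill (1+1,7+1) = (2,8)
Fill (1+2,7+1) = (3,8)

Answer: ..........
.......##.
........#.
........#.
..##......
.....#..#.
.######.#.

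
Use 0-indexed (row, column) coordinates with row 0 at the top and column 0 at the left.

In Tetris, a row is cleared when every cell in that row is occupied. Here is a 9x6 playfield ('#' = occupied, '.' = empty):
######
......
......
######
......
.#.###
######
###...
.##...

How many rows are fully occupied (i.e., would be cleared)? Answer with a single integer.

Answer: 3

Derivation:
Check each row:
  row 0: 0 empty cells -> FULL (clear)
  row 1: 6 empty cells -> not full
  row 2: 6 empty cells -> not full
  row 3: 0 empty cells -> FULL (clear)
  row 4: 6 empty cells -> not full
  row 5: 2 empty cells -> not full
  row 6: 0 empty cells -> FULL (clear)
  row 7: 3 empty cells -> not full
  row 8: 4 empty cells -> not full
Total rows cleared: 3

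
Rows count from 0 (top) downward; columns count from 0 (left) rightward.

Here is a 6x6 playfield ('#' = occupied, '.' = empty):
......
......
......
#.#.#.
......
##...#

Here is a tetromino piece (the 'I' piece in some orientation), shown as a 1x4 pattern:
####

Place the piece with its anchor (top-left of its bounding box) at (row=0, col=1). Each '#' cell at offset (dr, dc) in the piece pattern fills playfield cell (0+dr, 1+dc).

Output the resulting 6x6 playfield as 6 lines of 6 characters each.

Fill (0+0,1+0) = (0,1)
Fill (0+0,1+1) = (0,2)
Fill (0+0,1+2) = (0,3)
Fill (0+0,1+3) = (0,4)

Answer: .####.
......
......
#.#.#.
......
##...#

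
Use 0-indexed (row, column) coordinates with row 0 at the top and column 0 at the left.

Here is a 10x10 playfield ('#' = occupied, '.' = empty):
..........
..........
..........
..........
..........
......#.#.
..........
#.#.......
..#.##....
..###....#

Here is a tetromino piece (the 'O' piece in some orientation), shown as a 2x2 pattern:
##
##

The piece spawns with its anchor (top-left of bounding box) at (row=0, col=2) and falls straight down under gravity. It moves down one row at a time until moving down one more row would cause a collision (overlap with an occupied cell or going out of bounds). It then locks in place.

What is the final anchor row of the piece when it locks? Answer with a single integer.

Answer: 5

Derivation:
Spawn at (row=0, col=2). Try each row:
  row 0: fits
  row 1: fits
  row 2: fits
  row 3: fits
  row 4: fits
  row 5: fits
  row 6: blocked -> lock at row 5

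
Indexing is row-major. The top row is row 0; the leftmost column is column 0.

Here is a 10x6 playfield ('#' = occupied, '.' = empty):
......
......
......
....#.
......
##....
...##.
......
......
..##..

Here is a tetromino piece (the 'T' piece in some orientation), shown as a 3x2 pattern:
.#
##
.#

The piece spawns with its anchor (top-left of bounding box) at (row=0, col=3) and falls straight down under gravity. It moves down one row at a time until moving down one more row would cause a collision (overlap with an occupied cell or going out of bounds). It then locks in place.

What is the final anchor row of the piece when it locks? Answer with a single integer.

Spawn at (row=0, col=3). Try each row:
  row 0: fits
  row 1: blocked -> lock at row 0

Answer: 0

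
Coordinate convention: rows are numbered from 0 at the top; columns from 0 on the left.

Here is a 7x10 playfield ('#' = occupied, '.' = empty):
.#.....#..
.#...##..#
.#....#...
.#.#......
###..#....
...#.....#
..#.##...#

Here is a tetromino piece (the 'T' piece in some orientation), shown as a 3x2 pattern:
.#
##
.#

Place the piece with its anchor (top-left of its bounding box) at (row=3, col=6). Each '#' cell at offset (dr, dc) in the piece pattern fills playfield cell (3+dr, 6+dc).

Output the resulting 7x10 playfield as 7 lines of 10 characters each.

Answer: .#.....#..
.#...##..#
.#....#...
.#.#...#..
###..###..
...#...#.#
..#.##...#

Derivation:
Fill (3+0,6+1) = (3,7)
Fill (3+1,6+0) = (4,6)
Fill (3+1,6+1) = (4,7)
Fill (3+2,6+1) = (5,7)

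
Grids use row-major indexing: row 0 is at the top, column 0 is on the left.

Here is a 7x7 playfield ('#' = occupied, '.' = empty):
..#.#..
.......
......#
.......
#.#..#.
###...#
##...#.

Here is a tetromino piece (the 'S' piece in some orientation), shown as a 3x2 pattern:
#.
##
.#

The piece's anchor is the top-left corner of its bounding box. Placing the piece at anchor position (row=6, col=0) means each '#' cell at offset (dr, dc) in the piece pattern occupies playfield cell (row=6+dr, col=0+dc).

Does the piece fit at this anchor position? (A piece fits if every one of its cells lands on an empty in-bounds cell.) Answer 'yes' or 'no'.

Answer: no

Derivation:
Check each piece cell at anchor (6, 0):
  offset (0,0) -> (6,0): occupied ('#') -> FAIL
  offset (1,0) -> (7,0): out of bounds -> FAIL
  offset (1,1) -> (7,1): out of bounds -> FAIL
  offset (2,1) -> (8,1): out of bounds -> FAIL
All cells valid: no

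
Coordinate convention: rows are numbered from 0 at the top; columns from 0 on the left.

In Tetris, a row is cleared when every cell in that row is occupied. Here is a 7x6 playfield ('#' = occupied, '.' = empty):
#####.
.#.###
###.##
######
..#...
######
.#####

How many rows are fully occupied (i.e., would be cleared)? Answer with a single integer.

Answer: 2

Derivation:
Check each row:
  row 0: 1 empty cell -> not full
  row 1: 2 empty cells -> not full
  row 2: 1 empty cell -> not full
  row 3: 0 empty cells -> FULL (clear)
  row 4: 5 empty cells -> not full
  row 5: 0 empty cells -> FULL (clear)
  row 6: 1 empty cell -> not full
Total rows cleared: 2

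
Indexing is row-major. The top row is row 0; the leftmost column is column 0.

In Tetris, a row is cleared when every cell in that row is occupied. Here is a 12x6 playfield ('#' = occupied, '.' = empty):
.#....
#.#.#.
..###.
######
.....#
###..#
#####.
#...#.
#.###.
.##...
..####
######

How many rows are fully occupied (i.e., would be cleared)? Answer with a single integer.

Check each row:
  row 0: 5 empty cells -> not full
  row 1: 3 empty cells -> not full
  row 2: 3 empty cells -> not full
  row 3: 0 empty cells -> FULL (clear)
  row 4: 5 empty cells -> not full
  row 5: 2 empty cells -> not full
  row 6: 1 empty cell -> not full
  row 7: 4 empty cells -> not full
  row 8: 2 empty cells -> not full
  row 9: 4 empty cells -> not full
  row 10: 2 empty cells -> not full
  row 11: 0 empty cells -> FULL (clear)
Total rows cleared: 2

Answer: 2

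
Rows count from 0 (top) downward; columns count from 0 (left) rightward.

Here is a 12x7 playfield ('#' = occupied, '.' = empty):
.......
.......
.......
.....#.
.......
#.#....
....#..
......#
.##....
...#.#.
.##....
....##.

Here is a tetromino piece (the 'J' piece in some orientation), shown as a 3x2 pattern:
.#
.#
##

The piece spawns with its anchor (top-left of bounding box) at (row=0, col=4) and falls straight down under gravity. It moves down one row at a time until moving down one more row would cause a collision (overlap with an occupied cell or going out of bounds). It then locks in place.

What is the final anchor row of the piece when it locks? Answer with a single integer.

Spawn at (row=0, col=4). Try each row:
  row 0: fits
  row 1: blocked -> lock at row 0

Answer: 0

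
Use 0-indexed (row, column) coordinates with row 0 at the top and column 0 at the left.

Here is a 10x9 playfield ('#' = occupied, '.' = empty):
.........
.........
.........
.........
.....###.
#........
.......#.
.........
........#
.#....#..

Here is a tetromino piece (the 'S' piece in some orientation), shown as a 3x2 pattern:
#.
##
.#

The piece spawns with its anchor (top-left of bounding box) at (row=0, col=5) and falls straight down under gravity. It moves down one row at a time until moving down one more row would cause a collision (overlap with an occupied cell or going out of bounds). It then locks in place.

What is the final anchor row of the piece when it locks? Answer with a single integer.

Spawn at (row=0, col=5). Try each row:
  row 0: fits
  row 1: fits
  row 2: blocked -> lock at row 1

Answer: 1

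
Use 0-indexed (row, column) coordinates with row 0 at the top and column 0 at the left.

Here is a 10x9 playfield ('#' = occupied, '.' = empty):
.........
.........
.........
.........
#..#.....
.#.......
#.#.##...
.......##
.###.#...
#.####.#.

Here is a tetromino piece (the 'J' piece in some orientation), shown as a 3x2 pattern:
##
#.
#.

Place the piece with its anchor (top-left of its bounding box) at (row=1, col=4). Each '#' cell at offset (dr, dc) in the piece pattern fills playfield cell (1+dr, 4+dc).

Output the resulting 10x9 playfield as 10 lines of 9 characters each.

Fill (1+0,4+0) = (1,4)
Fill (1+0,4+1) = (1,5)
Fill (1+1,4+0) = (2,4)
Fill (1+2,4+0) = (3,4)

Answer: .........
....##...
....#....
....#....
#..#.....
.#.......
#.#.##...
.......##
.###.#...
#.####.#.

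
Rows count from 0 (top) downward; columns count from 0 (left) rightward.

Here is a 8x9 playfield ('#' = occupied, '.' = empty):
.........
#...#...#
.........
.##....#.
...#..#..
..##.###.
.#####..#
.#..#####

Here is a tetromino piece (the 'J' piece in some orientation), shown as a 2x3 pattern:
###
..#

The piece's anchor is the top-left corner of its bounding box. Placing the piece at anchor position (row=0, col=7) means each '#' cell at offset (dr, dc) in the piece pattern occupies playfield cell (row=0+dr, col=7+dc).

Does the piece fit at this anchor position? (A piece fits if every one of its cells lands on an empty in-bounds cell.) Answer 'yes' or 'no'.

Check each piece cell at anchor (0, 7):
  offset (0,0) -> (0,7): empty -> OK
  offset (0,1) -> (0,8): empty -> OK
  offset (0,2) -> (0,9): out of bounds -> FAIL
  offset (1,2) -> (1,9): out of bounds -> FAIL
All cells valid: no

Answer: no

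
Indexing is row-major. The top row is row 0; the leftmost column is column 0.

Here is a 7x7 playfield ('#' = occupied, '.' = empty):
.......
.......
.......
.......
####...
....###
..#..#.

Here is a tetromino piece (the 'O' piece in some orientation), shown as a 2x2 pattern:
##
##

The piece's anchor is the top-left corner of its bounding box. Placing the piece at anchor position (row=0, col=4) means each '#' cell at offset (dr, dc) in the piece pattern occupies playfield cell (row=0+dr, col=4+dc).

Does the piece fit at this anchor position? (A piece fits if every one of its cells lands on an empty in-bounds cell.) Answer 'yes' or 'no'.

Answer: yes

Derivation:
Check each piece cell at anchor (0, 4):
  offset (0,0) -> (0,4): empty -> OK
  offset (0,1) -> (0,5): empty -> OK
  offset (1,0) -> (1,4): empty -> OK
  offset (1,1) -> (1,5): empty -> OK
All cells valid: yes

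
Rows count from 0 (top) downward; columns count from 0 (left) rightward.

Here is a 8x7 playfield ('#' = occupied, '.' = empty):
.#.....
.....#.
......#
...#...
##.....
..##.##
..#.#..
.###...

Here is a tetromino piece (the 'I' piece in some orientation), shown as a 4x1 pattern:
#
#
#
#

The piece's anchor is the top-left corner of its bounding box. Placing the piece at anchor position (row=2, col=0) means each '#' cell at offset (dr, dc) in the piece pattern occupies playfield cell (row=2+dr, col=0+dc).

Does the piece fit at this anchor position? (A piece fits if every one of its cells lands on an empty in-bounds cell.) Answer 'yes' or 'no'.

Check each piece cell at anchor (2, 0):
  offset (0,0) -> (2,0): empty -> OK
  offset (1,0) -> (3,0): empty -> OK
  offset (2,0) -> (4,0): occupied ('#') -> FAIL
  offset (3,0) -> (5,0): empty -> OK
All cells valid: no

Answer: no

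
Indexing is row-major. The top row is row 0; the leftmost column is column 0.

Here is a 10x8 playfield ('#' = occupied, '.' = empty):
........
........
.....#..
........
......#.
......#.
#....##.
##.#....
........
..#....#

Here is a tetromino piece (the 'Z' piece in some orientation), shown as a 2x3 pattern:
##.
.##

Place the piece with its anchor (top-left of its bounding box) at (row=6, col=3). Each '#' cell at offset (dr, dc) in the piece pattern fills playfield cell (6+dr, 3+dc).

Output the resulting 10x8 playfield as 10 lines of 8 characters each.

Answer: ........
........
.....#..
........
......#.
......#.
#..####.
##.###..
........
..#....#

Derivation:
Fill (6+0,3+0) = (6,3)
Fill (6+0,3+1) = (6,4)
Fill (6+1,3+1) = (7,4)
Fill (6+1,3+2) = (7,5)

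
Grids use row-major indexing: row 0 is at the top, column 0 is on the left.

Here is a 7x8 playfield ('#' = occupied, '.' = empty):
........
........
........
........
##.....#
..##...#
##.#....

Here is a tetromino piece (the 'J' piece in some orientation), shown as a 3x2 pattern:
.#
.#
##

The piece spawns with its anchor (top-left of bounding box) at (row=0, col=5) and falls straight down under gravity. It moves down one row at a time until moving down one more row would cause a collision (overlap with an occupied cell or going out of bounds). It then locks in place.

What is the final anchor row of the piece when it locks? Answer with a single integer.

Spawn at (row=0, col=5). Try each row:
  row 0: fits
  row 1: fits
  row 2: fits
  row 3: fits
  row 4: fits
  row 5: blocked -> lock at row 4

Answer: 4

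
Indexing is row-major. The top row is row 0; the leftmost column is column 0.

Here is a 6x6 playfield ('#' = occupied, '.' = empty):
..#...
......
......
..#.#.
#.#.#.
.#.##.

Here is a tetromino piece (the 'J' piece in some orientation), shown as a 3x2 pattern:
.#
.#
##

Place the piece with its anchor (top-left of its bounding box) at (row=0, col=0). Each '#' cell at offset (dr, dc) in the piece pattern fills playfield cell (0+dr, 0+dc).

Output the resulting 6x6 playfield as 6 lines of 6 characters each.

Fill (0+0,0+1) = (0,1)
Fill (0+1,0+1) = (1,1)
Fill (0+2,0+0) = (2,0)
Fill (0+2,0+1) = (2,1)

Answer: .##...
.#....
##....
..#.#.
#.#.#.
.#.##.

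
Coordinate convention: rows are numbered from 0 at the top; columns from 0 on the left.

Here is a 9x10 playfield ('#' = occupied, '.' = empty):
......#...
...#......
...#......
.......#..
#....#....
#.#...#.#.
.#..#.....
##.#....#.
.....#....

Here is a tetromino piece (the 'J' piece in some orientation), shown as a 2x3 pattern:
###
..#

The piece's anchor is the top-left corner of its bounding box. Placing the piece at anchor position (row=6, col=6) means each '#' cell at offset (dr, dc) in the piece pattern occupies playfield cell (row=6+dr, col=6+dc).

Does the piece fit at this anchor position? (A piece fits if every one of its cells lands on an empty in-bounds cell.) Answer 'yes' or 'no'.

Answer: no

Derivation:
Check each piece cell at anchor (6, 6):
  offset (0,0) -> (6,6): empty -> OK
  offset (0,1) -> (6,7): empty -> OK
  offset (0,2) -> (6,8): empty -> OK
  offset (1,2) -> (7,8): occupied ('#') -> FAIL
All cells valid: no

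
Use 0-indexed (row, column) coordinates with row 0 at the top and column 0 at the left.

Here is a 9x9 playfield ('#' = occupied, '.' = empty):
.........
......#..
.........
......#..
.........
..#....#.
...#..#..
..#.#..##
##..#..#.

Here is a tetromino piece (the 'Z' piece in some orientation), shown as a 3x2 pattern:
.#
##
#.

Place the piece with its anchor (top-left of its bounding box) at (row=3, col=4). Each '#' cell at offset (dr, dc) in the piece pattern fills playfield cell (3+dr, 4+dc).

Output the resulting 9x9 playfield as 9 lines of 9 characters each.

Answer: .........
......#..
.........
.....##..
....##...
..#.#..#.
...#..#..
..#.#..##
##..#..#.

Derivation:
Fill (3+0,4+1) = (3,5)
Fill (3+1,4+0) = (4,4)
Fill (3+1,4+1) = (4,5)
Fill (3+2,4+0) = (5,4)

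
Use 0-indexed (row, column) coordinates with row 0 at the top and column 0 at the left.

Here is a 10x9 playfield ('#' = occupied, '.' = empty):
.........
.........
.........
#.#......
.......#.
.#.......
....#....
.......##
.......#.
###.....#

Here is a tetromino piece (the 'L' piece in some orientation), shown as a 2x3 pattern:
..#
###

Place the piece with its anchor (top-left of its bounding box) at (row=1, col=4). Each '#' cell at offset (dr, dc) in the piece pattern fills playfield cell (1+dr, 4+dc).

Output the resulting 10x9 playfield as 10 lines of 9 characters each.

Fill (1+0,4+2) = (1,6)
Fill (1+1,4+0) = (2,4)
Fill (1+1,4+1) = (2,5)
Fill (1+1,4+2) = (2,6)

Answer: .........
......#..
....###..
#.#......
.......#.
.#.......
....#....
.......##
.......#.
###.....#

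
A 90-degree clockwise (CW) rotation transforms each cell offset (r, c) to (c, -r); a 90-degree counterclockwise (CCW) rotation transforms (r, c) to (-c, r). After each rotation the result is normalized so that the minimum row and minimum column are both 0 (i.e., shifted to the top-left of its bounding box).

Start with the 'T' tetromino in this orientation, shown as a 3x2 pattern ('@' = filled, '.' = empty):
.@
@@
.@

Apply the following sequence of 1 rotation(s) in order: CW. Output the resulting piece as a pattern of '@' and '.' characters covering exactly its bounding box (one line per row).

Start:
.@
@@
.@
After rotation 1 (CW):
.@.
@@@

Answer: .@.
@@@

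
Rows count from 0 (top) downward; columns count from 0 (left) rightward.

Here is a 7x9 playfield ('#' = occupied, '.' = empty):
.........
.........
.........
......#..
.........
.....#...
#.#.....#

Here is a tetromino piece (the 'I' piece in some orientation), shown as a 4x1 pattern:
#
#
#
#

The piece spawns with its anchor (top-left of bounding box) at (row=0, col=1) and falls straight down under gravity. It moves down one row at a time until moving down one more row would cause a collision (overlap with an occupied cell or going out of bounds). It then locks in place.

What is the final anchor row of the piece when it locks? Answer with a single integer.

Spawn at (row=0, col=1). Try each row:
  row 0: fits
  row 1: fits
  row 2: fits
  row 3: fits
  row 4: blocked -> lock at row 3

Answer: 3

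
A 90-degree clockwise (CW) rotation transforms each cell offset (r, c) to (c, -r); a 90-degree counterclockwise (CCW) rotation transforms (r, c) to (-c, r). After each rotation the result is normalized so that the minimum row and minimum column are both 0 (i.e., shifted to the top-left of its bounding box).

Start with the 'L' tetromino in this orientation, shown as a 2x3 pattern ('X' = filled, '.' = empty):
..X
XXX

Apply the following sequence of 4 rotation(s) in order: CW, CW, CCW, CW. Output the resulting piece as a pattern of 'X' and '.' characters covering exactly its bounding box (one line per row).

Answer: XXX
X..

Derivation:
Start:
..X
XXX
After rotation 1 (CW):
X.
X.
XX
After rotation 2 (CW):
XXX
X..
After rotation 3 (CCW):
X.
X.
XX
After rotation 4 (CW):
XXX
X..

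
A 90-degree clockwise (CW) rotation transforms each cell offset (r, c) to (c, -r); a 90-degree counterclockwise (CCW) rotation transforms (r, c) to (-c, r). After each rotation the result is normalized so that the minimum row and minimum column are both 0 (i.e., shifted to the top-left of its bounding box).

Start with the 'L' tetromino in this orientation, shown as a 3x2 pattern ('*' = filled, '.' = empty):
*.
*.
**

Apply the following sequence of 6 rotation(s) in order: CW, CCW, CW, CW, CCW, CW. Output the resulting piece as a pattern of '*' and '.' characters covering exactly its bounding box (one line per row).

Answer: **
.*
.*

Derivation:
Start:
*.
*.
**
After rotation 1 (CW):
***
*..
After rotation 2 (CCW):
*.
*.
**
After rotation 3 (CW):
***
*..
After rotation 4 (CW):
**
.*
.*
After rotation 5 (CCW):
***
*..
After rotation 6 (CW):
**
.*
.*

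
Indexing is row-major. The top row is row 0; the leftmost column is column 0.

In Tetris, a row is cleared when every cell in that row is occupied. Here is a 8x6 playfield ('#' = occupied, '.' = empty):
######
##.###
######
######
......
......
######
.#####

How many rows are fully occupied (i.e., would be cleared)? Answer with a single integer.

Answer: 4

Derivation:
Check each row:
  row 0: 0 empty cells -> FULL (clear)
  row 1: 1 empty cell -> not full
  row 2: 0 empty cells -> FULL (clear)
  row 3: 0 empty cells -> FULL (clear)
  row 4: 6 empty cells -> not full
  row 5: 6 empty cells -> not full
  row 6: 0 empty cells -> FULL (clear)
  row 7: 1 empty cell -> not full
Total rows cleared: 4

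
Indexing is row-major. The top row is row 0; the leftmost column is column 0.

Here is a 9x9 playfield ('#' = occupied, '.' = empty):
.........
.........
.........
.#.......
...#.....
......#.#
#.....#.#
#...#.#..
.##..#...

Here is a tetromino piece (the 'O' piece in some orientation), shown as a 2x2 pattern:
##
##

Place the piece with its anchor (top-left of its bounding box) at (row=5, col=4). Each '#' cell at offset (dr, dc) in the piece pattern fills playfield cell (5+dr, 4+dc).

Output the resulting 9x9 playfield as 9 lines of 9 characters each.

Fill (5+0,4+0) = (5,4)
Fill (5+0,4+1) = (5,5)
Fill (5+1,4+0) = (6,4)
Fill (5+1,4+1) = (6,5)

Answer: .........
.........
.........
.#.......
...#.....
....###.#
#...###.#
#...#.#..
.##..#...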